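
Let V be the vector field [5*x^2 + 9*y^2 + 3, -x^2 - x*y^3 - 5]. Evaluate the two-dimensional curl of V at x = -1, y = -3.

∂V₂/∂x = -2*x - y^3
∂V₁/∂y = 18*y
Scalar curl = -2*x - y^3 - 18*y
At (-1, -3): 83.

83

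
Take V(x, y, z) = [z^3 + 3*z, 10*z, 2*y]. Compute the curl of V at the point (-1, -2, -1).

(∇×V)₁ = ∂V₃/∂y − ∂V₂/∂z = -8
(∇×V)₂ = ∂V₁/∂z − ∂V₃/∂x = 3*z^2 + 3
(∇×V)₃ = ∂V₂/∂x − ∂V₁/∂y = 0
∇×V = (-8, 3*z^2 + 3, 0)
At (-1, -2, -1): (-8, 6, 0).

(-8, 6, 0)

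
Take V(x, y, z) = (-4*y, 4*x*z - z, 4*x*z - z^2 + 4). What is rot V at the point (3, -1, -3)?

(∇×V)₁ = ∂V₃/∂y − ∂V₂/∂z = -4*x + 1
(∇×V)₂ = ∂V₁/∂z − ∂V₃/∂x = -4*z
(∇×V)₃ = ∂V₂/∂x − ∂V₁/∂y = 4*z + 4
∇×V = (-4*x + 1, -4*z, 4*z + 4)
At (3, -1, -3): (-11, 12, -8).

(-11, 12, -8)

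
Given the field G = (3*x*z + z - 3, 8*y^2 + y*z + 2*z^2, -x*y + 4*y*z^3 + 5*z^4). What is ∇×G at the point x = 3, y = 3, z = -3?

(-102, 13, 0)

(∇×G)₁ = ∂G₃/∂y − ∂G₂/∂z = -x - y + 4*z^3 - 4*z
(∇×G)₂ = ∂G₁/∂z − ∂G₃/∂x = 3*x + y + 1
(∇×G)₃ = ∂G₂/∂x − ∂G₁/∂y = 0
∇×G = (-x - y + 4*z^3 - 4*z, 3*x + y + 1, 0)
At (3, 3, -3): (-102, 13, 0).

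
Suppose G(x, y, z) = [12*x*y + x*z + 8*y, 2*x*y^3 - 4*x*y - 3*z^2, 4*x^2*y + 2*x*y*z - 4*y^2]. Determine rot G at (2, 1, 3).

(38, -20, -34)

(∇×G)₁ = ∂G₃/∂y − ∂G₂/∂z = 4*x^2 + 2*x*z - 8*y + 6*z
(∇×G)₂ = ∂G₁/∂z − ∂G₃/∂x = -8*x*y + x - 2*y*z
(∇×G)₃ = ∂G₂/∂x − ∂G₁/∂y = -12*x + 2*y^3 - 4*y - 8
∇×G = (4*x^2 + 2*x*z - 8*y + 6*z, -8*x*y + x - 2*y*z, -12*x + 2*y^3 - 4*y - 8)
At (2, 1, 3): (38, -20, -34).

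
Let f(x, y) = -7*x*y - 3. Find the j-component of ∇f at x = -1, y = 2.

(∇f)_2 = ∂f/∂y = -7*x
At (-1, 2): 7.

7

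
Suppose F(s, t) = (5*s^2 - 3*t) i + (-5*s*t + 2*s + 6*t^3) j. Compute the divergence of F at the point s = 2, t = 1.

∂F₁/∂s = 10*s
∂F₂/∂t = -5*s + 18*t^2
∇·F = 5*s + 18*t^2
At (2, 1): 28.

28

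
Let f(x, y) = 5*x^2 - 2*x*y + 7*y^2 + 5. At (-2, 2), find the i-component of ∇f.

(∇f)_1 = ∂f/∂x = 10*x - 2*y
At (-2, 2): -24.

-24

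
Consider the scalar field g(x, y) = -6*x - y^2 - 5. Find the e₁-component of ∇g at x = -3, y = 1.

(∇g)_1 = ∂g/∂x = -6
At (-3, 1): -6.

-6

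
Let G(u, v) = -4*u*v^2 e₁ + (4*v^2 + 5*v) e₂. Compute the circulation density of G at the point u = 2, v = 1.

∂G₂/∂u = 0
∂G₁/∂v = -8*u*v
Scalar curl = 8*u*v
At (2, 1): 16.

16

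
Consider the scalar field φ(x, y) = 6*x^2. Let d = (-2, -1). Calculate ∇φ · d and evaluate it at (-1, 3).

24

∂φ/∂x = 12*x
∂φ/∂y = 0
∇φ at (-1, 3) = (-12, 0)
∇φ · d = (-12)(-2) + (0)(-1) = 24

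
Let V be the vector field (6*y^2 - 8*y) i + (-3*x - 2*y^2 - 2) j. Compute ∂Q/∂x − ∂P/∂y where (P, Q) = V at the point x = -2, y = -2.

∂V₂/∂x = -3
∂V₁/∂y = 12*y - 8
Scalar curl = -12*y + 5
At (-2, -2): 29.

29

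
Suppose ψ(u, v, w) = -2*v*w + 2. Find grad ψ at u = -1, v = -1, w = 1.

(0, -2, 2)

∂ψ/∂u = 0
∂ψ/∂v = -2*w
∂ψ/∂w = -2*v
∇ψ = (0, -2*w, -2*v)
At (-1, -1, 1): (0, -2, 2).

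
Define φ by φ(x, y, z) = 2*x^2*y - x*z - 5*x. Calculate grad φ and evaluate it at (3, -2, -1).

(-28, 18, -3)

∂φ/∂x = 4*x*y - z - 5
∂φ/∂y = 2*x^2
∂φ/∂z = -x
∇φ = (4*x*y - z - 5, 2*x^2, -x)
At (3, -2, -1): (-28, 18, -3).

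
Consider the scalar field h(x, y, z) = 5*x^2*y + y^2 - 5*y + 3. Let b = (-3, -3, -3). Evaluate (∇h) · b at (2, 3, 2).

-243

∂h/∂x = 10*x*y
∂h/∂y = 5*x^2 + 2*y - 5
∂h/∂z = 0
∇h at (2, 3, 2) = (60, 21, 0)
∇h · b = (60)(-3) + (21)(-3) + (0)(-3) = -243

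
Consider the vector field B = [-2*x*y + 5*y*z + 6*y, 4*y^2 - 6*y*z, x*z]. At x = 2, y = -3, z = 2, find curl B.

(-18, -17, -12)

(∇×B)₁ = ∂B₃/∂y − ∂B₂/∂z = 6*y
(∇×B)₂ = ∂B₁/∂z − ∂B₃/∂x = 5*y - z
(∇×B)₃ = ∂B₂/∂x − ∂B₁/∂y = 2*x - 5*z - 6
∇×B = (6*y, 5*y - z, 2*x - 5*z - 6)
At (2, -3, 2): (-18, -17, -12).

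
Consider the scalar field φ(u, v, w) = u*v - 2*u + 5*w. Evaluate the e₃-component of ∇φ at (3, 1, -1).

5

(∇φ)_3 = ∂φ/∂w = 5
At (3, 1, -1): 5.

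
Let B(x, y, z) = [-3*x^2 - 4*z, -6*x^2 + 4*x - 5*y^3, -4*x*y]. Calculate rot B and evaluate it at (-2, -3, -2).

(8, -16, 28)

(∇×B)₁ = ∂B₃/∂y − ∂B₂/∂z = -4*x
(∇×B)₂ = ∂B₁/∂z − ∂B₃/∂x = 4*y - 4
(∇×B)₃ = ∂B₂/∂x − ∂B₁/∂y = -12*x + 4
∇×B = (-4*x, 4*y - 4, -12*x + 4)
At (-2, -3, -2): (8, -16, 28).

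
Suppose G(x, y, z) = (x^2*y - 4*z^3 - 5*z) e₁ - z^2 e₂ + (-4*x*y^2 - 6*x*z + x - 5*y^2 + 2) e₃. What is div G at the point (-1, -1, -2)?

∂G₁/∂x = 2*x*y
∂G₂/∂y = 0
∂G₃/∂z = -6*x
∇·G = 2*x*y - 6*x
At (-1, -1, -2): 8.

8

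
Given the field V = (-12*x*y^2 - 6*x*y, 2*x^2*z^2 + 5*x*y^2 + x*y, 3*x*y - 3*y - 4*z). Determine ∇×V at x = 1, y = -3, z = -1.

(∇×V)₁ = ∂V₃/∂y − ∂V₂/∂z = -4*x^2*z + 3*x - 3
(∇×V)₂ = ∂V₁/∂z − ∂V₃/∂x = -3*y
(∇×V)₃ = ∂V₂/∂x − ∂V₁/∂y = 24*x*y + 4*x*z^2 + 6*x + 5*y^2 + y
∇×V = (-4*x^2*z + 3*x - 3, -3*y, 24*x*y + 4*x*z^2 + 6*x + 5*y^2 + y)
At (1, -3, -1): (4, 9, -20).

(4, 9, -20)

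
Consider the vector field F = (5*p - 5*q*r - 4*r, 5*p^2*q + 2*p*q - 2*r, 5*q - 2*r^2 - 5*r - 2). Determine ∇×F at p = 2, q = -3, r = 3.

(7, 11, -51)

(∇×F)₁ = ∂F₃/∂q − ∂F₂/∂r = 7
(∇×F)₂ = ∂F₁/∂r − ∂F₃/∂p = -5*q - 4
(∇×F)₃ = ∂F₂/∂p − ∂F₁/∂q = 10*p*q + 2*q + 5*r
∇×F = (7, -5*q - 4, 10*p*q + 2*q + 5*r)
At (2, -3, 3): (7, 11, -51).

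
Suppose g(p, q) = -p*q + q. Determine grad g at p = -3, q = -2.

∂g/∂p = -q
∂g/∂q = -p + 1
∇g = (-q, -p + 1)
At (-3, -2): (2, 4).

(2, 4)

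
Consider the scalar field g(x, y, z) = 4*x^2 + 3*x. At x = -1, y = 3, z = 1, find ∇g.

(-5, 0, 0)

∂g/∂x = 8*x + 3
∂g/∂y = 0
∂g/∂z = 0
∇g = (8*x + 3, 0, 0)
At (-1, 3, 1): (-5, 0, 0).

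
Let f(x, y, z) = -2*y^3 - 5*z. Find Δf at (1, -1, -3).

12

∂²f/∂x² = 0
∂²f/∂y² = -12*y
∂²f/∂z² = 0
∇²f = -12*y
At (1, -1, -3): 12.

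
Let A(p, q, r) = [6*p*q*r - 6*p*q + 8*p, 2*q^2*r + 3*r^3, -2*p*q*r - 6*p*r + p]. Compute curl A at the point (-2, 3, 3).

(-87, -1, 24)

(∇×A)₁ = ∂A₃/∂q − ∂A₂/∂r = -2*p*r - 2*q^2 - 9*r^2
(∇×A)₂ = ∂A₁/∂r − ∂A₃/∂p = 6*p*q + 2*q*r + 6*r - 1
(∇×A)₃ = ∂A₂/∂p − ∂A₁/∂q = -6*p*r + 6*p
∇×A = (-2*p*r - 2*q^2 - 9*r^2, 6*p*q + 2*q*r + 6*r - 1, -6*p*r + 6*p)
At (-2, 3, 3): (-87, -1, 24).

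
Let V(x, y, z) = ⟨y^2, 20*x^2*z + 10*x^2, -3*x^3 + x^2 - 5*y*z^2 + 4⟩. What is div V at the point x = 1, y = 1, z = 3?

-30

∂V₁/∂x = 0
∂V₂/∂y = 0
∂V₃/∂z = -10*y*z
∇·V = -10*y*z
At (1, 1, 3): -30.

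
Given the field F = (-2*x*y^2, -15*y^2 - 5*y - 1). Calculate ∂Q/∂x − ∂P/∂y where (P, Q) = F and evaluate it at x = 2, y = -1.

∂F₂/∂x = 0
∂F₁/∂y = -4*x*y
Scalar curl = 4*x*y
At (2, -1): -8.

-8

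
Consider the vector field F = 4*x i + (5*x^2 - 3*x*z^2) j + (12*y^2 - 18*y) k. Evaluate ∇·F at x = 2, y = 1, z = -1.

∂F₁/∂x = 4
∂F₂/∂y = 0
∂F₃/∂z = 0
∇·F = 4
At (2, 1, -1): 4.

4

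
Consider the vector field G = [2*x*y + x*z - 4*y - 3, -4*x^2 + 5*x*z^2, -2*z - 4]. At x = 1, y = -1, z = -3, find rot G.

(30, 1, 39)

(∇×G)₁ = ∂G₃/∂y − ∂G₂/∂z = -10*x*z
(∇×G)₂ = ∂G₁/∂z − ∂G₃/∂x = x
(∇×G)₃ = ∂G₂/∂x − ∂G₁/∂y = -10*x + 5*z^2 + 4
∇×G = (-10*x*z, x, -10*x + 5*z^2 + 4)
At (1, -1, -3): (30, 1, 39).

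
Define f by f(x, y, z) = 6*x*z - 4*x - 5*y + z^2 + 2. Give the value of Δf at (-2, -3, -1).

∂²f/∂x² = 0
∂²f/∂y² = 0
∂²f/∂z² = 2
∇²f = 2
At (-2, -3, -1): 2.

2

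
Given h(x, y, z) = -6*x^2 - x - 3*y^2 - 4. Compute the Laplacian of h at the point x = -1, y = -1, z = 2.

∂²h/∂x² = -12
∂²h/∂y² = -6
∂²h/∂z² = 0
∇²h = -18
At (-1, -1, 2): -18.

-18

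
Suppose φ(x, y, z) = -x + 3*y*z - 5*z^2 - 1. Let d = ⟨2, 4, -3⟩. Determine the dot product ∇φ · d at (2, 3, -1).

∂φ/∂x = -1
∂φ/∂y = 3*z
∂φ/∂z = 3*y - 10*z
∇φ at (2, 3, -1) = (-1, -3, 19)
∇φ · d = (-1)(2) + (-3)(4) + (19)(-3) = -71

-71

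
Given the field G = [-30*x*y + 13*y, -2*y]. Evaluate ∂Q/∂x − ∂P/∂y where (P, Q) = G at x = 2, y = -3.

47

∂G₂/∂x = 0
∂G₁/∂y = -30*x + 13
Scalar curl = 30*x - 13
At (2, -3): 47.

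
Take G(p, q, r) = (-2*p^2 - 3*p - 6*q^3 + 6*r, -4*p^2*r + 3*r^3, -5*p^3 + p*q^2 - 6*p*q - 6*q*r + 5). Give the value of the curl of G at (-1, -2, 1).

(-1, 5, 80)

(∇×G)₁ = ∂G₃/∂q − ∂G₂/∂r = 4*p^2 + 2*p*q - 6*p - 9*r^2 - 6*r
(∇×G)₂ = ∂G₁/∂r − ∂G₃/∂p = 15*p^2 - q^2 + 6*q + 6
(∇×G)₃ = ∂G₂/∂p − ∂G₁/∂q = -8*p*r + 18*q^2
∇×G = (4*p^2 + 2*p*q - 6*p - 9*r^2 - 6*r, 15*p^2 - q^2 + 6*q + 6, -8*p*r + 18*q^2)
At (-1, -2, 1): (-1, 5, 80).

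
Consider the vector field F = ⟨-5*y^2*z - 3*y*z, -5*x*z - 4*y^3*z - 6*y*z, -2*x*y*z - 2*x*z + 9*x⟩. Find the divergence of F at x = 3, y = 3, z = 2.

∂F₁/∂x = 0
∂F₂/∂y = -12*y^2*z - 6*z
∂F₃/∂z = -2*x*y - 2*x
∇·F = -2*x*y - 2*x - 12*y^2*z - 6*z
At (3, 3, 2): -252.

-252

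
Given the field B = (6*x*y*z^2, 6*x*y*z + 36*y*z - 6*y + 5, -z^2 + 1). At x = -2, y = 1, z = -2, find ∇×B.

(∇×B)₁ = ∂B₃/∂y − ∂B₂/∂z = -6*x*y - 36*y
(∇×B)₂ = ∂B₁/∂z − ∂B₃/∂x = 12*x*y*z
(∇×B)₃ = ∂B₂/∂x − ∂B₁/∂y = -6*x*z^2 + 6*y*z
∇×B = (-6*x*y - 36*y, 12*x*y*z, -6*x*z^2 + 6*y*z)
At (-2, 1, -2): (-24, 48, 36).

(-24, 48, 36)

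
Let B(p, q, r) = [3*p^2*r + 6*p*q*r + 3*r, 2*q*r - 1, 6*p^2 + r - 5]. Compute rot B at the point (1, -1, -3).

(2, -12, 18)

(∇×B)₁ = ∂B₃/∂q − ∂B₂/∂r = -2*q
(∇×B)₂ = ∂B₁/∂r − ∂B₃/∂p = 3*p^2 + 6*p*q - 12*p + 3
(∇×B)₃ = ∂B₂/∂p − ∂B₁/∂q = -6*p*r
∇×B = (-2*q, 3*p^2 + 6*p*q - 12*p + 3, -6*p*r)
At (1, -1, -3): (2, -12, 18).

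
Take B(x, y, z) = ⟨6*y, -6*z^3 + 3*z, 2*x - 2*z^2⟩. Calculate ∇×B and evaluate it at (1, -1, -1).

(15, -2, -6)

(∇×B)₁ = ∂B₃/∂y − ∂B₂/∂z = 18*z^2 - 3
(∇×B)₂ = ∂B₁/∂z − ∂B₃/∂x = -2
(∇×B)₃ = ∂B₂/∂x − ∂B₁/∂y = -6
∇×B = (18*z^2 - 3, -2, -6)
At (1, -1, -1): (15, -2, -6).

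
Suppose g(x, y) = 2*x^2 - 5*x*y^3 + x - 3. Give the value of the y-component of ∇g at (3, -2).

-180

(∇g)_2 = ∂g/∂y = -15*x*y^2
At (3, -2): -180.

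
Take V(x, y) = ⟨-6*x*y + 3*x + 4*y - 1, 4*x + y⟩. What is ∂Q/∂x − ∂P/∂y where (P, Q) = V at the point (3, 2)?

18

∂V₂/∂x = 4
∂V₁/∂y = -6*x + 4
Scalar curl = 6*x
At (3, 2): 18.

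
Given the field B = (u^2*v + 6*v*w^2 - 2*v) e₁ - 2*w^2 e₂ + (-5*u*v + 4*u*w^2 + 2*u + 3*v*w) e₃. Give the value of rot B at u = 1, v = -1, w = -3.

(-26, -7, -53)

(∇×B)₁ = ∂B₃/∂v − ∂B₂/∂w = -5*u + 7*w
(∇×B)₂ = ∂B₁/∂w − ∂B₃/∂u = 12*v*w + 5*v - 4*w^2 - 2
(∇×B)₃ = ∂B₂/∂u − ∂B₁/∂v = -u^2 - 6*w^2 + 2
∇×B = (-5*u + 7*w, 12*v*w + 5*v - 4*w^2 - 2, -u^2 - 6*w^2 + 2)
At (1, -1, -3): (-26, -7, -53).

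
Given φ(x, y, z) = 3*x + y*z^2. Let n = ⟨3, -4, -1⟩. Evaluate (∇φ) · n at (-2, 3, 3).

-45

∂φ/∂x = 3
∂φ/∂y = z^2
∂φ/∂z = 2*y*z
∇φ at (-2, 3, 3) = (3, 9, 18)
∇φ · n = (3)(3) + (9)(-4) + (18)(-1) = -45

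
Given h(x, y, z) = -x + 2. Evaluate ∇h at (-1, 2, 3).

∂h/∂x = -1
∂h/∂y = 0
∂h/∂z = 0
∇h = (-1, 0, 0)
At (-1, 2, 3): (-1, 0, 0).

(-1, 0, 0)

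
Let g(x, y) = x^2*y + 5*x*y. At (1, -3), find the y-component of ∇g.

6

(∇g)_2 = ∂g/∂y = x^2 + 5*x
At (1, -3): 6.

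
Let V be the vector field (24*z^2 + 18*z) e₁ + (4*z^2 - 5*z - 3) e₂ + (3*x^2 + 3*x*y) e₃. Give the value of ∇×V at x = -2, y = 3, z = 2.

(∇×V)₁ = ∂V₃/∂y − ∂V₂/∂z = 3*x - 8*z + 5
(∇×V)₂ = ∂V₁/∂z − ∂V₃/∂x = -6*x - 3*y + 48*z + 18
(∇×V)₃ = ∂V₂/∂x − ∂V₁/∂y = 0
∇×V = (3*x - 8*z + 5, -6*x - 3*y + 48*z + 18, 0)
At (-2, 3, 2): (-17, 117, 0).

(-17, 117, 0)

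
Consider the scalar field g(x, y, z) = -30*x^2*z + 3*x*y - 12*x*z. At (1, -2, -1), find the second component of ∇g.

3

(∇g)_2 = ∂g/∂y = 3*x
At (1, -2, -1): 3.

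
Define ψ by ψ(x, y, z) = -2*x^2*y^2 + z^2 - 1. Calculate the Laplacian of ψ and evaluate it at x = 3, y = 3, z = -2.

∂²ψ/∂x² = -4*y^2
∂²ψ/∂y² = -4*x^2
∂²ψ/∂z² = 2
∇²ψ = -4*x^2 - 4*y^2 + 2
At (3, 3, -2): -70.

-70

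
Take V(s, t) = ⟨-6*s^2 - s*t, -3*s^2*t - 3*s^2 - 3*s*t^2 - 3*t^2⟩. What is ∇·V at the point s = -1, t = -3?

∂V₁/∂s = -12*s - t
∂V₂/∂t = -3*s^2 - 6*s*t - 6*t
∇·V = -3*s^2 - 6*s*t - 12*s - 7*t
At (-1, -3): 12.

12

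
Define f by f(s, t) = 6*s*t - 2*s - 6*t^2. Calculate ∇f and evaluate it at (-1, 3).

∂f/∂s = 6*t - 2
∂f/∂t = 6*s - 12*t
∇f = (6*t - 2, 6*s - 12*t)
At (-1, 3): (16, -42).

(16, -42)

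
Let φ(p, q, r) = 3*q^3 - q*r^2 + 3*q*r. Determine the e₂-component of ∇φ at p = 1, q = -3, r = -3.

(∇φ)_2 = ∂φ/∂q = 9*q^2 - r^2 + 3*r
At (1, -3, -3): 63.

63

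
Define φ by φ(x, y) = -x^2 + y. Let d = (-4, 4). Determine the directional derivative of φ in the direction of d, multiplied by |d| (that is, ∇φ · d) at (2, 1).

20

∂φ/∂x = -2*x
∂φ/∂y = 1
∇φ at (2, 1) = (-4, 1)
∇φ · d = (-4)(-4) + (1)(4) = 20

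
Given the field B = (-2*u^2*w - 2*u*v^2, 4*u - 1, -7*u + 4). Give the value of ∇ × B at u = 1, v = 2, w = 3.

(0, 5, 12)

(∇×B)₁ = ∂B₃/∂v − ∂B₂/∂w = 0
(∇×B)₂ = ∂B₁/∂w − ∂B₃/∂u = -2*u^2 + 7
(∇×B)₃ = ∂B₂/∂u − ∂B₁/∂v = 4*u*v + 4
∇×B = (0, -2*u^2 + 7, 4*u*v + 4)
At (1, 2, 3): (0, 5, 12).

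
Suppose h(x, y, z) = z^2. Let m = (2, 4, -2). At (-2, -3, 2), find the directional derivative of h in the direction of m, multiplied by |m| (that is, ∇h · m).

-8

∂h/∂x = 0
∂h/∂y = 0
∂h/∂z = 2*z
∇h at (-2, -3, 2) = (0, 0, 4)
∇h · m = (0)(2) + (0)(4) + (4)(-2) = -8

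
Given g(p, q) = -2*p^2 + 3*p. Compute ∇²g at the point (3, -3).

-4

∂²g/∂p² = -4
∂²g/∂q² = 0
∇²g = -4
At (3, -3): -4.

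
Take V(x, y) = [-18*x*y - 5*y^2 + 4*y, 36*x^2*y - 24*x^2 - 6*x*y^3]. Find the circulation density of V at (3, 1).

∂V₂/∂x = 72*x*y - 48*x - 6*y^3
∂V₁/∂y = -18*x - 10*y + 4
Scalar curl = 72*x*y - 30*x - 6*y^3 + 10*y - 4
At (3, 1): 126.

126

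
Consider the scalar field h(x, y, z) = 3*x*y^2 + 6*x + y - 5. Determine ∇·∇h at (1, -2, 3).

∂²h/∂x² = 0
∂²h/∂y² = 6*x
∂²h/∂z² = 0
∇²h = 6*x
At (1, -2, 3): 6.

6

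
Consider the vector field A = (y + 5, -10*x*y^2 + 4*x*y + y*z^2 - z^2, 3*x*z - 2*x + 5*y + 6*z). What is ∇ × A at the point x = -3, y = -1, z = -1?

(∇×A)₁ = ∂A₃/∂y − ∂A₂/∂z = -2*y*z + 2*z + 5
(∇×A)₂ = ∂A₁/∂z − ∂A₃/∂x = -3*z + 2
(∇×A)₃ = ∂A₂/∂x − ∂A₁/∂y = -10*y^2 + 4*y - 1
∇×A = (-2*y*z + 2*z + 5, -3*z + 2, -10*y^2 + 4*y - 1)
At (-3, -1, -1): (1, 5, -15).

(1, 5, -15)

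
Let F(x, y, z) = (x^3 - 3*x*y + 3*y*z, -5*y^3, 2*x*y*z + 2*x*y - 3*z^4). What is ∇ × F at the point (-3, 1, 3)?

(-24, -5, -18)

(∇×F)₁ = ∂F₃/∂y − ∂F₂/∂z = 2*x*z + 2*x
(∇×F)₂ = ∂F₁/∂z − ∂F₃/∂x = -2*y*z + y
(∇×F)₃ = ∂F₂/∂x − ∂F₁/∂y = 3*x - 3*z
∇×F = (2*x*z + 2*x, -2*y*z + y, 3*x - 3*z)
At (-3, 1, 3): (-24, -5, -18).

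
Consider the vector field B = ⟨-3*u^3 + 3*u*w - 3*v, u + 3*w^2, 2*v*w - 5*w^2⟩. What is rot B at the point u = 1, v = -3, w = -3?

(∇×B)₁ = ∂B₃/∂v − ∂B₂/∂w = -4*w
(∇×B)₂ = ∂B₁/∂w − ∂B₃/∂u = 3*u
(∇×B)₃ = ∂B₂/∂u − ∂B₁/∂v = 4
∇×B = (-4*w, 3*u, 4)
At (1, -3, -3): (12, 3, 4).

(12, 3, 4)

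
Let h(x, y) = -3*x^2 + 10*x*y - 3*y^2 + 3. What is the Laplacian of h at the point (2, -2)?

∂²h/∂x² = -6
∂²h/∂y² = -6
∇²h = -12
At (2, -2): -12.

-12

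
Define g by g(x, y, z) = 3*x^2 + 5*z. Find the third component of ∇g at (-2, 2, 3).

5

(∇g)_3 = ∂g/∂z = 5
At (-2, 2, 3): 5.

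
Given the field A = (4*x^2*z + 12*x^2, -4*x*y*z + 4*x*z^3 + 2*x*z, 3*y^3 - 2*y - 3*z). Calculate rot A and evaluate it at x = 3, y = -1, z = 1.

(-47, 36, 10)

(∇×A)₁ = ∂A₃/∂y − ∂A₂/∂z = 4*x*y - 12*x*z^2 - 2*x + 9*y^2 - 2
(∇×A)₂ = ∂A₁/∂z − ∂A₃/∂x = 4*x^2
(∇×A)₃ = ∂A₂/∂x − ∂A₁/∂y = -4*y*z + 4*z^3 + 2*z
∇×A = (4*x*y - 12*x*z^2 - 2*x + 9*y^2 - 2, 4*x^2, -4*y*z + 4*z^3 + 2*z)
At (3, -1, 1): (-47, 36, 10).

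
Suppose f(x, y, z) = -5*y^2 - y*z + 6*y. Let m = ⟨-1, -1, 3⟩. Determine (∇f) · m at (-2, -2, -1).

∂f/∂x = 0
∂f/∂y = -10*y - z + 6
∂f/∂z = -y
∇f at (-2, -2, -1) = (0, 27, 2)
∇f · m = (0)(-1) + (27)(-1) + (2)(3) = -21

-21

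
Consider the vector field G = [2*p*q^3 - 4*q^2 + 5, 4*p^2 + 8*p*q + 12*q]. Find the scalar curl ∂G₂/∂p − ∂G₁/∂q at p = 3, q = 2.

∂G₂/∂p = 8*p + 8*q
∂G₁/∂q = 6*p*q^2 - 8*q
Scalar curl = -6*p*q^2 + 8*p + 16*q
At (3, 2): -16.

-16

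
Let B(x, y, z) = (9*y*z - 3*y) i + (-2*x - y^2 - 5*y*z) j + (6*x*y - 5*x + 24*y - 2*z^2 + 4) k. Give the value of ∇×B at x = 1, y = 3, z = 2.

(∇×B)₁ = ∂B₃/∂y − ∂B₂/∂z = 6*x + 5*y + 24
(∇×B)₂ = ∂B₁/∂z − ∂B₃/∂x = 3*y + 5
(∇×B)₃ = ∂B₂/∂x − ∂B₁/∂y = -9*z + 1
∇×B = (6*x + 5*y + 24, 3*y + 5, -9*z + 1)
At (1, 3, 2): (45, 14, -17).

(45, 14, -17)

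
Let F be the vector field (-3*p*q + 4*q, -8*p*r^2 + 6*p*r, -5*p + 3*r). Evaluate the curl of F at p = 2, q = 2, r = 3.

(∇×F)₁ = ∂F₃/∂q − ∂F₂/∂r = 16*p*r - 6*p
(∇×F)₂ = ∂F₁/∂r − ∂F₃/∂p = 5
(∇×F)₃ = ∂F₂/∂p − ∂F₁/∂q = 3*p - 8*r^2 + 6*r - 4
∇×F = (16*p*r - 6*p, 5, 3*p - 8*r^2 + 6*r - 4)
At (2, 2, 3): (84, 5, -52).

(84, 5, -52)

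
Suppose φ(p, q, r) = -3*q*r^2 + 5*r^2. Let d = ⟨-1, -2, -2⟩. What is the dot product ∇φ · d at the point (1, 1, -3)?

∂φ/∂p = 0
∂φ/∂q = -3*r^2
∂φ/∂r = -6*q*r + 10*r
∇φ at (1, 1, -3) = (0, -27, -12)
∇φ · d = (0)(-1) + (-27)(-2) + (-12)(-2) = 78

78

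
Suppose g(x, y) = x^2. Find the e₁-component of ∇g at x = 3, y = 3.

(∇g)_1 = ∂g/∂x = 2*x
At (3, 3): 6.

6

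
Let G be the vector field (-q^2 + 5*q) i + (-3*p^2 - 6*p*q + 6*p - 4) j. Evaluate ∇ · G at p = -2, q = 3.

12

∂G₁/∂p = 0
∂G₂/∂q = -6*p
∇·G = -6*p
At (-2, 3): 12.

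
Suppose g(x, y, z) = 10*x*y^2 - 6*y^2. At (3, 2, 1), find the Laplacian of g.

48

∂²g/∂x² = 0
∂²g/∂y² = 4*(5*x - 3)
∂²g/∂z² = 0
∇²g = 20*x - 12
At (3, 2, 1): 48.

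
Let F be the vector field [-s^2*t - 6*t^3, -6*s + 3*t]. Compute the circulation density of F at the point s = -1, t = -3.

157

∂F₂/∂s = -6
∂F₁/∂t = -s^2 - 18*t^2
Scalar curl = s^2 + 18*t^2 - 6
At (-1, -3): 157.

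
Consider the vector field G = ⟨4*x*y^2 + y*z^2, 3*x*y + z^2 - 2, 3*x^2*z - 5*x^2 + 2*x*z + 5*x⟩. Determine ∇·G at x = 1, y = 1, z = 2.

12

∂G₁/∂x = 4*y^2
∂G₂/∂y = 3*x
∂G₃/∂z = 3*x^2 + 2*x
∇·G = 3*x^2 + 5*x + 4*y^2
At (1, 1, 2): 12.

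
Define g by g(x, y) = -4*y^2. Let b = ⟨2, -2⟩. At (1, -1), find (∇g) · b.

∂g/∂x = 0
∂g/∂y = -8*y
∇g at (1, -1) = (0, 8)
∇g · b = (0)(2) + (8)(-2) = -16

-16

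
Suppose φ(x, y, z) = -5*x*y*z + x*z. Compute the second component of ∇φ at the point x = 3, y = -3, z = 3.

-45

(∇φ)_2 = ∂φ/∂y = -5*x*z
At (3, -3, 3): -45.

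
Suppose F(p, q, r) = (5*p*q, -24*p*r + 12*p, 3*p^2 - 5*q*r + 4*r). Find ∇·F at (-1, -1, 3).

4

∂F₁/∂p = 5*q
∂F₂/∂q = 0
∂F₃/∂r = -5*q + 4
∇·F = 4
At (-1, -1, 3): 4.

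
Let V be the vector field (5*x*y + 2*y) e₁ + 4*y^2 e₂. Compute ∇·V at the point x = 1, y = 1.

13

∂V₁/∂x = 5*y
∂V₂/∂y = 8*y
∇·V = 13*y
At (1, 1): 13.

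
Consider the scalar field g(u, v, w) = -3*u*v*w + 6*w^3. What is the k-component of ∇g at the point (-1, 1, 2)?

(∇g)_3 = ∂g/∂w = -3*u*v + 18*w^2
At (-1, 1, 2): 75.

75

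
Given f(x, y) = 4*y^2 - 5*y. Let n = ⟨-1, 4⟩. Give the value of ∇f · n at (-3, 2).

44

∂f/∂x = 0
∂f/∂y = 8*y - 5
∇f at (-3, 2) = (0, 11)
∇f · n = (0)(-1) + (11)(4) = 44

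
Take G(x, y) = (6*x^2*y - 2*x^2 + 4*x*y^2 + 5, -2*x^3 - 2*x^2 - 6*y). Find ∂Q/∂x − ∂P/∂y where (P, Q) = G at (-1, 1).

∂G₂/∂x = -6*x^2 - 4*x
∂G₁/∂y = 6*x^2 + 8*x*y
Scalar curl = -12*x^2 - 8*x*y - 4*x
At (-1, 1): 0.

0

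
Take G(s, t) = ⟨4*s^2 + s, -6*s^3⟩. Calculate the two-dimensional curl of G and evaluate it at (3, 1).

∂G₂/∂s = -18*s^2
∂G₁/∂t = 0
Scalar curl = -18*s^2
At (3, 1): -162.

-162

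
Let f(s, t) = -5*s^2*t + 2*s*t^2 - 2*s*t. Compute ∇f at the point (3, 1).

∂f/∂s = -10*s*t + 2*t^2 - 2*t
∂f/∂t = -5*s^2 + 4*s*t - 2*s
∇f = (-10*s*t + 2*t^2 - 2*t, -5*s^2 + 4*s*t - 2*s)
At (3, 1): (-30, -39).

(-30, -39)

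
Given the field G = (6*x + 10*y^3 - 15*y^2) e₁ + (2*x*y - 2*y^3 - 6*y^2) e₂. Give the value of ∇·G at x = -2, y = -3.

∂G₁/∂x = 6
∂G₂/∂y = 2*x - 6*y^2 - 12*y
∇·G = 2*x - 6*y^2 - 12*y + 6
At (-2, -3): -16.

-16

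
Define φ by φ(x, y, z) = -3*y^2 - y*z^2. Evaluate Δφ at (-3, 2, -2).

-10

∂²φ/∂x² = 0
∂²φ/∂y² = -6
∂²φ/∂z² = -2*y
∇²φ = -2*y - 6
At (-3, 2, -2): -10.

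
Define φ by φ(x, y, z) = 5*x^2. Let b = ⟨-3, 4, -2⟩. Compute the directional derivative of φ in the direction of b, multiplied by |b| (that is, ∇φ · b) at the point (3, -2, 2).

-90

∂φ/∂x = 10*x
∂φ/∂y = 0
∂φ/∂z = 0
∇φ at (3, -2, 2) = (30, 0, 0)
∇φ · b = (30)(-3) + (0)(4) + (0)(-2) = -90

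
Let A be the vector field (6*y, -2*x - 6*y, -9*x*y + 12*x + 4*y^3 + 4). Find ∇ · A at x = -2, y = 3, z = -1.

∂A₁/∂x = 0
∂A₂/∂y = -6
∂A₃/∂z = 0
∇·A = -6
At (-2, 3, -1): -6.

-6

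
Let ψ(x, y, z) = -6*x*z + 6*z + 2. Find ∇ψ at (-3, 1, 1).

(-6, 0, 24)

∂ψ/∂x = -6*z
∂ψ/∂y = 0
∂ψ/∂z = -6*x + 6
∇ψ = (-6*z, 0, -6*x + 6)
At (-3, 1, 1): (-6, 0, 24).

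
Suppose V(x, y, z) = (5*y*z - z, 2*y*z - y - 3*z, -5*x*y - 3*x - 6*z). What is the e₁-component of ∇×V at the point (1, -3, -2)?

4

(∇×V)_1 = ∂V₃/∂y − ∂V₂/∂z
= -5*x − (2*y - 3)
= -5*x - 2*y + 3
At (1, -3, -2): 4.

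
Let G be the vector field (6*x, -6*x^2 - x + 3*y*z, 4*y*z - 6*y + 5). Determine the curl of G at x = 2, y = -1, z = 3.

(∇×G)₁ = ∂G₃/∂y − ∂G₂/∂z = -3*y + 4*z - 6
(∇×G)₂ = ∂G₁/∂z − ∂G₃/∂x = 0
(∇×G)₃ = ∂G₂/∂x − ∂G₁/∂y = -12*x - 1
∇×G = (-3*y + 4*z - 6, 0, -12*x - 1)
At (2, -1, 3): (9, 0, -25).

(9, 0, -25)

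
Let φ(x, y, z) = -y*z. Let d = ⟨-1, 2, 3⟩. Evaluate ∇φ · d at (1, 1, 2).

∂φ/∂x = 0
∂φ/∂y = -z
∂φ/∂z = -y
∇φ at (1, 1, 2) = (0, -2, -1)
∇φ · d = (0)(-1) + (-2)(2) + (-1)(3) = -7

-7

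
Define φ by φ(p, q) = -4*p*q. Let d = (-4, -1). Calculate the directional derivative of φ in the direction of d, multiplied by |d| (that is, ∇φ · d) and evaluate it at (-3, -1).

∂φ/∂p = -4*q
∂φ/∂q = -4*p
∇φ at (-3, -1) = (4, 12)
∇φ · d = (4)(-4) + (12)(-1) = -28

-28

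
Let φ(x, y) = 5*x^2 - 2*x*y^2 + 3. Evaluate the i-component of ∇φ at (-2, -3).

(∇φ)_1 = ∂φ/∂x = 10*x - 2*y^2
At (-2, -3): -38.

-38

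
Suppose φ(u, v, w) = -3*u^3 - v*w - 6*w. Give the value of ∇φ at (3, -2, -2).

(-81, 2, -4)

∂φ/∂u = -9*u^2
∂φ/∂v = -w
∂φ/∂w = -v - 6
∇φ = (-9*u^2, -w, -v - 6)
At (3, -2, -2): (-81, 2, -4).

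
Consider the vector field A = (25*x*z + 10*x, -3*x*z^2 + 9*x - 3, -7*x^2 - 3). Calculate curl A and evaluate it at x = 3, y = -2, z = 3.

(∇×A)₁ = ∂A₃/∂y − ∂A₂/∂z = 6*x*z
(∇×A)₂ = ∂A₁/∂z − ∂A₃/∂x = 39*x
(∇×A)₃ = ∂A₂/∂x − ∂A₁/∂y = -3*z^2 + 9
∇×A = (6*x*z, 39*x, -3*z^2 + 9)
At (3, -2, 3): (54, 117, -18).

(54, 117, -18)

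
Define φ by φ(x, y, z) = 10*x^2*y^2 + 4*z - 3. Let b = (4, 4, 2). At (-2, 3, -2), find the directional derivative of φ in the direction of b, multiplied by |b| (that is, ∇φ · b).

∂φ/∂x = 20*x*y^2
∂φ/∂y = 20*x^2*y
∂φ/∂z = 4
∇φ at (-2, 3, -2) = (-360, 240, 4)
∇φ · b = (-360)(4) + (240)(4) + (4)(2) = -472

-472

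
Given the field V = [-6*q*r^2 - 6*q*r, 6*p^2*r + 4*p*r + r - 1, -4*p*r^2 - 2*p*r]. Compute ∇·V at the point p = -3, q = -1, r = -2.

-42

∂V₁/∂p = 0
∂V₂/∂q = 0
∂V₃/∂r = -8*p*r - 2*p
∇·V = -8*p*r - 2*p
At (-3, -1, -2): -42.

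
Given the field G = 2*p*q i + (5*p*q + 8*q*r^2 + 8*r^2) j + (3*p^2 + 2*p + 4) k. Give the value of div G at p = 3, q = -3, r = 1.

∂G₁/∂p = 2*q
∂G₂/∂q = 5*p + 8*r^2
∂G₃/∂r = 0
∇·G = 5*p + 2*q + 8*r^2
At (3, -3, 1): 17.

17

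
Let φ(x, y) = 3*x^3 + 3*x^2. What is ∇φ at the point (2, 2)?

∂φ/∂x = 9*x^2 + 6*x
∂φ/∂y = 0
∇φ = (9*x^2 + 6*x, 0)
At (2, 2): (48, 0).

(48, 0)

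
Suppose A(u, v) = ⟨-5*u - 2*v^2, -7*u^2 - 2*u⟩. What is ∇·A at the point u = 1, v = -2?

∂A₁/∂u = -5
∂A₂/∂v = 0
∇·A = -5
At (1, -2): -5.

-5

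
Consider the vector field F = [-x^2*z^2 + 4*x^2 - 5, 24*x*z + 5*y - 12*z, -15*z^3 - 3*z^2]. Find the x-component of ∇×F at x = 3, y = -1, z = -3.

-60

(∇×F)_1 = ∂F₃/∂y − ∂F₂/∂z
= 0 − (24*x - 12)
= -24*x + 12
At (3, -1, -3): -60.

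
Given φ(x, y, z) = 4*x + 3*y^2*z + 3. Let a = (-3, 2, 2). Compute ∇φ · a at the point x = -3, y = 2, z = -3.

-60

∂φ/∂x = 4
∂φ/∂y = 6*y*z
∂φ/∂z = 3*y^2
∇φ at (-3, 2, -3) = (4, -36, 12)
∇φ · a = (4)(-3) + (-36)(2) + (12)(2) = -60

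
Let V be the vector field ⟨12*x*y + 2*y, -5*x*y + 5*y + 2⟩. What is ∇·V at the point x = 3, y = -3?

-46

∂V₁/∂x = 12*y
∂V₂/∂y = -5*x + 5
∇·V = -5*x + 12*y + 5
At (3, -3): -46.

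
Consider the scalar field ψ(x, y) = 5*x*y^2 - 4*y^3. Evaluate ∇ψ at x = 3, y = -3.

∂ψ/∂x = 5*y^2
∂ψ/∂y = 10*x*y - 12*y^2
∇ψ = (5*y^2, 10*x*y - 12*y^2)
At (3, -3): (45, -198).

(45, -198)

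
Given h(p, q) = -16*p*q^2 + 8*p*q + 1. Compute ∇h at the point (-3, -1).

(-24, -120)

∂h/∂p = -16*q^2 + 8*q
∂h/∂q = -32*p*q + 8*p
∇h = (-16*q^2 + 8*q, -32*p*q + 8*p)
At (-3, -1): (-24, -120).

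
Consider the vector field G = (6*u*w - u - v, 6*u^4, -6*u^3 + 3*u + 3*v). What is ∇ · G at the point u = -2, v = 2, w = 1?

5

∂G₁/∂u = 6*w - 1
∂G₂/∂v = 0
∂G₃/∂w = 0
∇·G = 6*w - 1
At (-2, 2, 1): 5.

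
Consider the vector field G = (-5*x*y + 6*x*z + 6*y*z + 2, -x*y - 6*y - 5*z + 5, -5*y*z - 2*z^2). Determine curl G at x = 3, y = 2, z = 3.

(-10, 30, -5)

(∇×G)₁ = ∂G₃/∂y − ∂G₂/∂z = -5*z + 5
(∇×G)₂ = ∂G₁/∂z − ∂G₃/∂x = 6*x + 6*y
(∇×G)₃ = ∂G₂/∂x − ∂G₁/∂y = 5*x - y - 6*z
∇×G = (-5*z + 5, 6*x + 6*y, 5*x - y - 6*z)
At (3, 2, 3): (-10, 30, -5).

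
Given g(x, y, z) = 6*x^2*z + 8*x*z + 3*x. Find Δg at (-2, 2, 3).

∂²g/∂x² = 12*z
∂²g/∂y² = 0
∂²g/∂z² = 0
∇²g = 12*z
At (-2, 2, 3): 36.

36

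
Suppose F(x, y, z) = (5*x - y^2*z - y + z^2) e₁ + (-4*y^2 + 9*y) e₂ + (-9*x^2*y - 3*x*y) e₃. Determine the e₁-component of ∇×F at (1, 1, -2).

(∇×F)_1 = ∂F₃/∂y − ∂F₂/∂z
= -9*x^2 - 3*x − (0)
= -9*x^2 - 3*x
At (1, 1, -2): -12.

-12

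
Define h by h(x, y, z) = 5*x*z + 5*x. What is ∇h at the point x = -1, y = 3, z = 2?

∂h/∂x = 5*z + 5
∂h/∂y = 0
∂h/∂z = 5*x
∇h = (5*z + 5, 0, 5*x)
At (-1, 3, 2): (15, 0, -5).

(15, 0, -5)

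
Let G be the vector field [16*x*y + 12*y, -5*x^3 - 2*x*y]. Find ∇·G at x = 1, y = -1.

-18

∂G₁/∂x = 16*y
∂G₂/∂y = -2*x
∇·G = -2*x + 16*y
At (1, -1): -18.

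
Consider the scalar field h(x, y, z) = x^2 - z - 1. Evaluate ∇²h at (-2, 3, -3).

2

∂²h/∂x² = 2
∂²h/∂y² = 0
∂²h/∂z² = 0
∇²h = 2
At (-2, 3, -3): 2.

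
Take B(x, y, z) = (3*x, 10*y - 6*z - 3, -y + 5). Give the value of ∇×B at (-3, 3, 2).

(5, 0, 0)

(∇×B)₁ = ∂B₃/∂y − ∂B₂/∂z = 5
(∇×B)₂ = ∂B₁/∂z − ∂B₃/∂x = 0
(∇×B)₃ = ∂B₂/∂x − ∂B₁/∂y = 0
∇×B = (5, 0, 0)
At (-3, 3, 2): (5, 0, 0).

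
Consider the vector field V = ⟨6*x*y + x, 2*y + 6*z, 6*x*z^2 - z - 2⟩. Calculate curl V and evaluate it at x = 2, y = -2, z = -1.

(∇×V)₁ = ∂V₃/∂y − ∂V₂/∂z = -6
(∇×V)₂ = ∂V₁/∂z − ∂V₃/∂x = -6*z^2
(∇×V)₃ = ∂V₂/∂x − ∂V₁/∂y = -6*x
∇×V = (-6, -6*z^2, -6*x)
At (2, -2, -1): (-6, -6, -12).

(-6, -6, -12)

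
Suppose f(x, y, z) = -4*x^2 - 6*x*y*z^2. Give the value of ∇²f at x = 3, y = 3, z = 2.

-116

∂²f/∂x² = -8
∂²f/∂y² = 0
∂²f/∂z² = -12*x*y
∇²f = -12*x*y - 8
At (3, 3, 2): -116.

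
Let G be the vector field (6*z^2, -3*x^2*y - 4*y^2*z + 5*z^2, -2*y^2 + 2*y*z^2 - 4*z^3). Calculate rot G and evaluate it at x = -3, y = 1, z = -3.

(∇×G)₁ = ∂G₃/∂y − ∂G₂/∂z = 4*y^2 - 4*y + 2*z^2 - 10*z
(∇×G)₂ = ∂G₁/∂z − ∂G₃/∂x = 12*z
(∇×G)₃ = ∂G₂/∂x − ∂G₁/∂y = -6*x*y
∇×G = (4*y^2 - 4*y + 2*z^2 - 10*z, 12*z, -6*x*y)
At (-3, 1, -3): (48, -36, 18).

(48, -36, 18)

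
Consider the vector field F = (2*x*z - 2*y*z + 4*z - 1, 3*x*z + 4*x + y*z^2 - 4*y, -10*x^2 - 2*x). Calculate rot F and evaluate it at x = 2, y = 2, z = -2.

(∇×F)₁ = ∂F₃/∂y − ∂F₂/∂z = -3*x - 2*y*z
(∇×F)₂ = ∂F₁/∂z − ∂F₃/∂x = 22*x - 2*y + 6
(∇×F)₃ = ∂F₂/∂x − ∂F₁/∂y = 5*z + 4
∇×F = (-3*x - 2*y*z, 22*x - 2*y + 6, 5*z + 4)
At (2, 2, -2): (2, 46, -6).

(2, 46, -6)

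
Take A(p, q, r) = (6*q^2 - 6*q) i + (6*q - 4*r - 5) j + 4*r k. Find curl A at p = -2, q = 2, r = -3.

(4, 0, -18)

(∇×A)₁ = ∂A₃/∂q − ∂A₂/∂r = 4
(∇×A)₂ = ∂A₁/∂r − ∂A₃/∂p = 0
(∇×A)₃ = ∂A₂/∂p − ∂A₁/∂q = -12*q + 6
∇×A = (4, 0, -12*q + 6)
At (-2, 2, -3): (4, 0, -18).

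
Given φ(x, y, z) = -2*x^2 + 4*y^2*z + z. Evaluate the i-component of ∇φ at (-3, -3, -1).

12

(∇φ)_1 = ∂φ/∂x = -4*x
At (-3, -3, -1): 12.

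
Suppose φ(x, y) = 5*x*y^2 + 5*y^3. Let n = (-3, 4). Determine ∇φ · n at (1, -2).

100

∂φ/∂x = 5*y^2
∂φ/∂y = 10*x*y + 15*y^2
∇φ at (1, -2) = (20, 40)
∇φ · n = (20)(-3) + (40)(4) = 100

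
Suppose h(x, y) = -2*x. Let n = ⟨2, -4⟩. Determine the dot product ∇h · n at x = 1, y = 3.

∂h/∂x = -2
∂h/∂y = 0
∇h at (1, 3) = (-2, 0)
∇h · n = (-2)(2) + (0)(-4) = -4

-4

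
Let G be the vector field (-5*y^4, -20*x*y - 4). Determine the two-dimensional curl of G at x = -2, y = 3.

∂G₂/∂x = -20*y
∂G₁/∂y = -20*y^3
Scalar curl = 20*y^3 - 20*y
At (-2, 3): 480.

480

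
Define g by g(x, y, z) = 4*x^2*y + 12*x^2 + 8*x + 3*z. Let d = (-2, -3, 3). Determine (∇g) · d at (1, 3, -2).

∂g/∂x = 8*x*y + 24*x + 8
∂g/∂y = 4*x^2
∂g/∂z = 3
∇g at (1, 3, -2) = (56, 4, 3)
∇g · d = (56)(-2) + (4)(-3) + (3)(3) = -115

-115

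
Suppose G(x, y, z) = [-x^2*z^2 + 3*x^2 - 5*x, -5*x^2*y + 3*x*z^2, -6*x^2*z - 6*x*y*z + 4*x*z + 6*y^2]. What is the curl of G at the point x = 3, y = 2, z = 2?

(-48, 52, -48)

(∇×G)₁ = ∂G₃/∂y − ∂G₂/∂z = -12*x*z + 12*y
(∇×G)₂ = ∂G₁/∂z − ∂G₃/∂x = -2*x^2*z + 12*x*z + 6*y*z - 4*z
(∇×G)₃ = ∂G₂/∂x − ∂G₁/∂y = -10*x*y + 3*z^2
∇×G = (-12*x*z + 12*y, -2*x^2*z + 12*x*z + 6*y*z - 4*z, -10*x*y + 3*z^2)
At (3, 2, 2): (-48, 52, -48).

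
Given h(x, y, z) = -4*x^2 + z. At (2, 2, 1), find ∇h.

∂h/∂x = -8*x
∂h/∂y = 0
∂h/∂z = 1
∇h = (-8*x, 0, 1)
At (2, 2, 1): (-16, 0, 1).

(-16, 0, 1)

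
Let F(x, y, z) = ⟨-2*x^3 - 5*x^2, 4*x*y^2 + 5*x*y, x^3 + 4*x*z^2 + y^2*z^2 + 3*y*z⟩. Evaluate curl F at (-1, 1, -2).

(∇×F)₁ = ∂F₃/∂y − ∂F₂/∂z = 2*y*z^2 + 3*z
(∇×F)₂ = ∂F₁/∂z − ∂F₃/∂x = -3*x^2 - 4*z^2
(∇×F)₃ = ∂F₂/∂x − ∂F₁/∂y = 4*y^2 + 5*y
∇×F = (2*y*z^2 + 3*z, -3*x^2 - 4*z^2, 4*y^2 + 5*y)
At (-1, 1, -2): (2, -19, 9).

(2, -19, 9)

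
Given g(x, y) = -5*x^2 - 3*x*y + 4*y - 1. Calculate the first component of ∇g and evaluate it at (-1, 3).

1

(∇g)_1 = ∂g/∂x = -10*x - 3*y
At (-1, 3): 1.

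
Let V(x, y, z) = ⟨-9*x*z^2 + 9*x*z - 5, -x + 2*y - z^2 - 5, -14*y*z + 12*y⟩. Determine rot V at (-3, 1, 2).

(∇×V)₁ = ∂V₃/∂y − ∂V₂/∂z = -12*z + 12
(∇×V)₂ = ∂V₁/∂z − ∂V₃/∂x = -18*x*z + 9*x
(∇×V)₃ = ∂V₂/∂x − ∂V₁/∂y = -1
∇×V = (-12*z + 12, -18*x*z + 9*x, -1)
At (-3, 1, 2): (-12, 81, -1).

(-12, 81, -1)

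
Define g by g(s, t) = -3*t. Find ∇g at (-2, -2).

(0, -3)

∂g/∂s = 0
∂g/∂t = -3
∇g = (0, -3)
At (-2, -2): (0, -3).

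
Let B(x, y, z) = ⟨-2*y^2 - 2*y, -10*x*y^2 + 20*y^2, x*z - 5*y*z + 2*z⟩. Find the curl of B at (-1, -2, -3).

(15, 3, -46)

(∇×B)₁ = ∂B₃/∂y − ∂B₂/∂z = -5*z
(∇×B)₂ = ∂B₁/∂z − ∂B₃/∂x = -z
(∇×B)₃ = ∂B₂/∂x − ∂B₁/∂y = -10*y^2 + 4*y + 2
∇×B = (-5*z, -z, -10*y^2 + 4*y + 2)
At (-1, -2, -3): (15, 3, -46).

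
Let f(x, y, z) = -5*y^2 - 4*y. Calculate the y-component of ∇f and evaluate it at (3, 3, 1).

(∇f)_2 = ∂f/∂y = -10*y - 4
At (3, 3, 1): -34.

-34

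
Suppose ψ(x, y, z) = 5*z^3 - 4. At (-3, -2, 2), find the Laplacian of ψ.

60

∂²ψ/∂x² = 0
∂²ψ/∂y² = 0
∂²ψ/∂z² = 30*z
∇²ψ = 30*z
At (-3, -2, 2): 60.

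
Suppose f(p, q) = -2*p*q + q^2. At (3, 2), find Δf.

∂²f/∂p² = 0
∂²f/∂q² = 2
∇²f = 2
At (3, 2): 2.

2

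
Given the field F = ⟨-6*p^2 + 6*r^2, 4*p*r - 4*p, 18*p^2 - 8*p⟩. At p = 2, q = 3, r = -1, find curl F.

(∇×F)₁ = ∂F₃/∂q − ∂F₂/∂r = -4*p
(∇×F)₂ = ∂F₁/∂r − ∂F₃/∂p = -36*p + 12*r + 8
(∇×F)₃ = ∂F₂/∂p − ∂F₁/∂q = 4*r - 4
∇×F = (-4*p, -36*p + 12*r + 8, 4*r - 4)
At (2, 3, -1): (-8, -76, -8).

(-8, -76, -8)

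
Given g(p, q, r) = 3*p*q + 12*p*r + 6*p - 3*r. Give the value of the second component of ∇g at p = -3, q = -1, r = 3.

(∇g)_2 = ∂g/∂q = 3*p
At (-3, -1, 3): -9.

-9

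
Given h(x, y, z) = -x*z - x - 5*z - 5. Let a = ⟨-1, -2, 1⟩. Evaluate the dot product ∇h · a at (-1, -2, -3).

∂h/∂x = -z - 1
∂h/∂y = 0
∂h/∂z = -x - 5
∇h at (-1, -2, -3) = (2, 0, -4)
∇h · a = (2)(-1) + (0)(-2) + (-4)(1) = -6

-6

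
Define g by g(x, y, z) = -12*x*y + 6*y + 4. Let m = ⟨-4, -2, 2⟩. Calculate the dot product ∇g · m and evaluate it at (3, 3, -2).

∂g/∂x = -12*y
∂g/∂y = -12*x + 6
∂g/∂z = 0
∇g at (3, 3, -2) = (-36, -30, 0)
∇g · m = (-36)(-4) + (-30)(-2) + (0)(2) = 204

204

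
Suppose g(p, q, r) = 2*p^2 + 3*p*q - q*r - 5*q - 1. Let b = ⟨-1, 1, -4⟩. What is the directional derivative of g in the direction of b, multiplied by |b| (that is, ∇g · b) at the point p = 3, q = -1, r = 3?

∂g/∂p = 4*p + 3*q
∂g/∂q = 3*p - r - 5
∂g/∂r = -q
∇g at (3, -1, 3) = (9, 1, 1)
∇g · b = (9)(-1) + (1)(1) + (1)(-4) = -12

-12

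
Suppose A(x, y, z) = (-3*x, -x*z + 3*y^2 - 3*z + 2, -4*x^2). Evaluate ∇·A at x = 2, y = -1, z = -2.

∂A₁/∂x = -3
∂A₂/∂y = 6*y
∂A₃/∂z = 0
∇·A = 6*y - 3
At (2, -1, -2): -9.

-9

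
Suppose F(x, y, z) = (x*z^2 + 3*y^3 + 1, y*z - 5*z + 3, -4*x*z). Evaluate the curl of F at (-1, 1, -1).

(∇×F)₁ = ∂F₃/∂y − ∂F₂/∂z = -y + 5
(∇×F)₂ = ∂F₁/∂z − ∂F₃/∂x = 2*x*z + 4*z
(∇×F)₃ = ∂F₂/∂x − ∂F₁/∂y = -9*y^2
∇×F = (-y + 5, 2*x*z + 4*z, -9*y^2)
At (-1, 1, -1): (4, -2, -9).

(4, -2, -9)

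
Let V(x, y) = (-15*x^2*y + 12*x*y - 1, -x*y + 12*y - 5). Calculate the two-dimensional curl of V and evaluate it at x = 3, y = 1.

98

∂V₂/∂x = -y
∂V₁/∂y = -15*x^2 + 12*x
Scalar curl = 15*x^2 - 12*x - y
At (3, 1): 98.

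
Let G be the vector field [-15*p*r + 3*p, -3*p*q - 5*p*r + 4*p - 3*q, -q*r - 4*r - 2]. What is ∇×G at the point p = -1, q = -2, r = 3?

(∇×G)₁ = ∂G₃/∂q − ∂G₂/∂r = 5*p - r
(∇×G)₂ = ∂G₁/∂r − ∂G₃/∂p = -15*p
(∇×G)₃ = ∂G₂/∂p − ∂G₁/∂q = -3*q - 5*r + 4
∇×G = (5*p - r, -15*p, -3*q - 5*r + 4)
At (-1, -2, 3): (-8, 15, -5).

(-8, 15, -5)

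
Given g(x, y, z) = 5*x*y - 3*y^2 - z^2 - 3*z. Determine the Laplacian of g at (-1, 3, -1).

-8

∂²g/∂x² = 0
∂²g/∂y² = -6
∂²g/∂z² = -2
∇²g = -8
At (-1, 3, -1): -8.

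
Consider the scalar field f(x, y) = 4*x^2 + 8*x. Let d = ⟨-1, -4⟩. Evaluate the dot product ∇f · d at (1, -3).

∂f/∂x = 8*x + 8
∂f/∂y = 0
∇f at (1, -3) = (16, 0)
∇f · d = (16)(-1) + (0)(-4) = -16

-16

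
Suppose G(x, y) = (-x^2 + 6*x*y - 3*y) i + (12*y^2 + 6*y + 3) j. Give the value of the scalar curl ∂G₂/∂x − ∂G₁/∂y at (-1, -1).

9

∂G₂/∂x = 0
∂G₁/∂y = 6*x - 3
Scalar curl = -6*x + 3
At (-1, -1): 9.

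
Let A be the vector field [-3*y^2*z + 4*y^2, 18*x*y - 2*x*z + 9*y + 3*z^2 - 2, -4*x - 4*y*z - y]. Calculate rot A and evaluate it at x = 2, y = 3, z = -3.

(33, -23, -18)

(∇×A)₁ = ∂A₃/∂y − ∂A₂/∂z = 2*x - 10*z - 1
(∇×A)₂ = ∂A₁/∂z − ∂A₃/∂x = -3*y^2 + 4
(∇×A)₃ = ∂A₂/∂x − ∂A₁/∂y = 6*y*z + 10*y - 2*z
∇×A = (2*x - 10*z - 1, -3*y^2 + 4, 6*y*z + 10*y - 2*z)
At (2, 3, -3): (33, -23, -18).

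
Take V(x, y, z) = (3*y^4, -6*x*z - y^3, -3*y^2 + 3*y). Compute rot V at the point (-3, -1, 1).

(-9, 0, 6)

(∇×V)₁ = ∂V₃/∂y − ∂V₂/∂z = 6*x - 6*y + 3
(∇×V)₂ = ∂V₁/∂z − ∂V₃/∂x = 0
(∇×V)₃ = ∂V₂/∂x − ∂V₁/∂y = -12*y^3 - 6*z
∇×V = (6*x - 6*y + 3, 0, -12*y^3 - 6*z)
At (-3, -1, 1): (-9, 0, 6).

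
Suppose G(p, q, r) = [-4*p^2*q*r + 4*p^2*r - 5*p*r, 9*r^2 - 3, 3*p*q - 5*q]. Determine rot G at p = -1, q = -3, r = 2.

(∇×G)₁ = ∂G₃/∂q − ∂G₂/∂r = 3*p - 18*r - 5
(∇×G)₂ = ∂G₁/∂r − ∂G₃/∂p = -4*p^2*q + 4*p^2 - 5*p - 3*q
(∇×G)₃ = ∂G₂/∂p − ∂G₁/∂q = 4*p^2*r
∇×G = (3*p - 18*r - 5, -4*p^2*q + 4*p^2 - 5*p - 3*q, 4*p^2*r)
At (-1, -3, 2): (-44, 30, 8).

(-44, 30, 8)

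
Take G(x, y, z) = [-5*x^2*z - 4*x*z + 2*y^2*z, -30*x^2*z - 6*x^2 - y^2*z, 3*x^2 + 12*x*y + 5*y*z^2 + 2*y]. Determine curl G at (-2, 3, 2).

(127, -18, 240)

(∇×G)₁ = ∂G₃/∂y − ∂G₂/∂z = 30*x^2 + 12*x + y^2 + 5*z^2 + 2
(∇×G)₂ = ∂G₁/∂z − ∂G₃/∂x = -5*x^2 - 10*x + 2*y^2 - 12*y
(∇×G)₃ = ∂G₂/∂x − ∂G₁/∂y = -60*x*z - 12*x - 4*y*z
∇×G = (30*x^2 + 12*x + y^2 + 5*z^2 + 2, -5*x^2 - 10*x + 2*y^2 - 12*y, -60*x*z - 12*x - 4*y*z)
At (-2, 3, 2): (127, -18, 240).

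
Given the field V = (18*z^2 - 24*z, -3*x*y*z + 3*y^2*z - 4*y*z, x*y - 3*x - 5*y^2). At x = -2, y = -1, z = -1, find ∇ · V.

4

∂V₁/∂x = 0
∂V₂/∂y = -3*x*z + 6*y*z - 4*z
∂V₃/∂z = 0
∇·V = -3*x*z + 6*y*z - 4*z
At (-2, -1, -1): 4.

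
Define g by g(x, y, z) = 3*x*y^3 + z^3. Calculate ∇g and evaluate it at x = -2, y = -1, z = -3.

(-3, -18, 27)

∂g/∂x = 3*y^3
∂g/∂y = 9*x*y^2
∂g/∂z = 3*z^2
∇g = (3*y^3, 9*x*y^2, 3*z^2)
At (-2, -1, -3): (-3, -18, 27).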